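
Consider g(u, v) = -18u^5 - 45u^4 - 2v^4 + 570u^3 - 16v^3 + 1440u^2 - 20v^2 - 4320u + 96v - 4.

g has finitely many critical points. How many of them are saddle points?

g separates as a function of u plus a function of v, so ∇g=0 decouples.
∂g/∂u = -90(u - 4)(u - 1)(u + 3)(u + 4) = 0 at u ∈ {-4, -3, 1, 4}; ∂g/∂v = -8(v - 1)(v + 3)(v + 4) = 0 at v ∈ {-4, -3, 1}.
The Hessian is diagonal: diag(g_uu, g_vv). Second derivatives: g_uu(-4)=3600, g_uu(-3)=-2520, g_uu(1)=5400, g_uu(4)=-15120; g_vv(-4)=-40, g_vv(-3)=32, g_vv(1)=-160.
Saddle points occur where the two diagonal entries have opposite signs: (-4, -4), (-4, 1), (-3, -3), (1, -4), (1, 1), (4, -3). Count: 6.

6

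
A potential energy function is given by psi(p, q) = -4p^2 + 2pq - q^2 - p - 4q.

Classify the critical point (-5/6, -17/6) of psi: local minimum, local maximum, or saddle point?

The Hessian of psi is constant: H = [[-8, 2], [2, -2]].
det(H) = (-8)·(-2) − 2² = 12.
det(H) > 0 and tr(H) = -10 < 0, so H is negative definite and the point is a local maximum.

local maximum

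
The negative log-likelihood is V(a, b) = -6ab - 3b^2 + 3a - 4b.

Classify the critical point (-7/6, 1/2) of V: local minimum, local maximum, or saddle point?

saddle point

The Hessian of V is constant: H = [[0, -6], [-6, -6]].
det(H) = 0·(-6) − (-6)² = -36.
Since det(H) < 0, H is indefinite and the critical point is a saddle point.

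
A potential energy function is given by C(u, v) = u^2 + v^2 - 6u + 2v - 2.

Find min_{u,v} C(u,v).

C(u,v) separates as P(u) + Q(v) − 2, so its minimum is min P + min Q − 2.
P'(u) = 2u - 6 vanishes at u ∈ {3}; Q'(v) = 2v + 2 vanishes at v ∈ {-1}.
Local minima of P (where P''>0): P(3)=-9. Local minima of Q: Q(-1)=-1.
So the global minimum of C is P(3) + Q(-1) − 2 = -9 − 1 − 2 = -12, attained at (3, -1).

-12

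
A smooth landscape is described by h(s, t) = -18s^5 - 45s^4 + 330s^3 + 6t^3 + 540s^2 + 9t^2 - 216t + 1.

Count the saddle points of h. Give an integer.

4

h separates as a function of s plus a function of t, so ∇h=0 decouples.
∂h/∂s = -90s(s - 3)(s + 1)(s + 4) = 0 at s ∈ {-4, -1, 0, 3}; ∂h/∂t = 18(t - 3)(t + 4) = 0 at t ∈ {-4, 3}.
The Hessian is diagonal: diag(h_ss, h_tt). Second derivatives: h_ss(-4)=7560, h_ss(-1)=-1080, h_ss(0)=1080, h_ss(3)=-7560; h_tt(-4)=-126, h_tt(3)=126.
Saddle points occur where the two diagonal entries have opposite signs: (-4, -4), (-1, 3), (0, -4), (3, 3). Count: 4.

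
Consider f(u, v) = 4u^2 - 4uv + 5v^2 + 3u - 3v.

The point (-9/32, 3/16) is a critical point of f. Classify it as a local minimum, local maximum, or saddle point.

local minimum

The Hessian of f is constant: H = [[8, -4], [-4, 10]].
det(H) = 8·10 − (-4)² = 64.
det(H) > 0 and tr(H) = 18 > 0, so H is positive definite and the point is a local minimum.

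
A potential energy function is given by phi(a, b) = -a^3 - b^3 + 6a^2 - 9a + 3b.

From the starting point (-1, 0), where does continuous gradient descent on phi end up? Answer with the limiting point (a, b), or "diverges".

(1, -1)

phi is separable, so gradient descent decouples: a follows -∂phi/∂a, b follows -∂phi/∂b.
∂phi/∂a = -3(a - 3)(a - 1); at a=-1 this is -24, so a increases.
∂phi/∂b = -3(b - 1)(b + 1); at b=0 this is 3, so b decreases.
a converges to its nearest critical value 1 (a local min of the a-part); b converges to -1. The iterate converges to (1, -1).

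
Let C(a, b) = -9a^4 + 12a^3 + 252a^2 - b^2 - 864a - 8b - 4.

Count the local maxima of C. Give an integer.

C separates as a function of a plus a function of b, so ∇C=0 decouples.
∂C/∂a = -36(a - 3)(a - 2)(a + 4) = 0 at a ∈ {-4, 2, 3}; ∂C/∂b = -2(b + 4) = 0 at b ∈ {-4}.
The Hessian is diagonal: diag(C_aa, C_bb). Second derivatives: C_aa(-4)=-1512, C_aa(2)=216, C_aa(3)=-252; C_bb(-4)=-2.
Local maxima occur where both diagonal entries negative: (-4, -4), (3, -4). Count: 2.

2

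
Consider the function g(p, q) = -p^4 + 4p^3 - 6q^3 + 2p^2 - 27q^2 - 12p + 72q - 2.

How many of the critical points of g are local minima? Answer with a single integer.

g separates as a function of p plus a function of q, so ∇g=0 decouples.
∂g/∂p = -4(p - 3)(p - 1)(p + 1) = 0 at p ∈ {-1, 1, 3}; ∂g/∂q = -18(q - 1)(q + 4) = 0 at q ∈ {-4, 1}.
The Hessian is diagonal: diag(g_pp, g_qq). Second derivatives: g_pp(-1)=-32, g_pp(1)=16, g_pp(3)=-32; g_qq(-4)=90, g_qq(1)=-90.
Local minima occur where both diagonal entries positive: (1, -4). Count: 1.

1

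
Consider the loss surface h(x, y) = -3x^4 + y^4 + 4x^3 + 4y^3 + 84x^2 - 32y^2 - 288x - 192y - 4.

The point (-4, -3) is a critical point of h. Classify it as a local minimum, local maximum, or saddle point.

local maximum

The mixed partial ∂²h/∂x∂y is 0, so the Hessian at any point is diag(h_xx, h_yy) = diag(12(-3x^2 + 2x + 14), 4(3y^2 + 6y - 16)).
At (-4, -3): H = diag(-504, -28).
Both eigenvalues are negative, so H is negative definite: a local maximum.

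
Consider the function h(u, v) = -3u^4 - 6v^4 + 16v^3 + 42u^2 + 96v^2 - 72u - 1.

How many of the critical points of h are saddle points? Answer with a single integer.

4

h separates as a function of u plus a function of v, so ∇h=0 decouples.
∂h/∂u = -12(u - 2)(u - 1)(u + 3) = 0 at u ∈ {-3, 1, 2}; ∂h/∂v = -24v(v - 4)(v + 2) = 0 at v ∈ {-2, 0, 4}.
The Hessian is diagonal: diag(h_uu, h_vv). Second derivatives: h_uu(-3)=-240, h_uu(1)=48, h_uu(2)=-60; h_vv(-2)=-288, h_vv(0)=192, h_vv(4)=-576.
Saddle points occur where the two diagonal entries have opposite signs: (-3, 0), (1, -2), (1, 4), (2, 0). Count: 4.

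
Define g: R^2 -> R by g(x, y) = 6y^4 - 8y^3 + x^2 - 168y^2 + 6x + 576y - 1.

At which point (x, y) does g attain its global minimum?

(-3, -4)

g(x,y) separates as P(x) + Q(y) − 1, so its minimum is min P + min Q − 1.
P'(x) = 2x + 6 vanishes at x ∈ {-3}; Q'(y) = 24(y - 3)(y - 2)(y + 4) vanishes at y ∈ {-4, 2, 3}.
Local minima of P (where P''>0): P(-3)=-9. Local minima of Q: Q(-4)=-2944, Q(3)=486.
So the global minimum of g is P(-3) + Q(-4) − 1 = -9 − 2944 − 1 = -2954, attained at (-3, -4).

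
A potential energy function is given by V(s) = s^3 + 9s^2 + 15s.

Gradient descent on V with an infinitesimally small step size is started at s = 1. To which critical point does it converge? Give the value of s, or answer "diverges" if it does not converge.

V'(s) = 3(s + 1)(s + 5), so V'(1) = 36.
Gradient descent moves in the -V' direction, i.e. s is decreasing.
The nearest critical point in that direction is s = -1, where V'' = 12 > 0 (a local minimum). The iterate converges there.

-1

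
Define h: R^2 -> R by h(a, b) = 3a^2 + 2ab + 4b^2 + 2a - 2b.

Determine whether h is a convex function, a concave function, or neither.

h is quadratic, so its Hessian is the constant matrix H = [[6, 2], [2, 8]].
det(H) = 44, tr(H) = 14.
det(H) > 0 and tr(H) > 0, so H is positive definite everywhere: convex.

convex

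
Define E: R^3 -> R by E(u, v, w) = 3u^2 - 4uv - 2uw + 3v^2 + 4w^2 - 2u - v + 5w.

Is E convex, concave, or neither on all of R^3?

convex

E is quadratic, so its Hessian is the constant matrix H = [[6, -4, -2], [-4, 6, 0], [-2, 0, 8]].
Leading principal minors: 6, 20, 136.
All positive ⇒ H ≻ 0 ⇒ convex.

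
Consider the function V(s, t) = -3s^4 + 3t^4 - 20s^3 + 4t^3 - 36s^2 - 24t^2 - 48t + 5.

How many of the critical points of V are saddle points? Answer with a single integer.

V separates as a function of s plus a function of t, so ∇V=0 decouples.
∂V/∂s = -12s(s + 2)(s + 3) = 0 at s ∈ {-3, -2, 0}; ∂V/∂t = 12(t - 2)(t + 1)(t + 2) = 0 at t ∈ {-2, -1, 2}.
The Hessian is diagonal: diag(V_ss, V_tt). Second derivatives: V_ss(-3)=-36, V_ss(-2)=24, V_ss(0)=-72; V_tt(-2)=48, V_tt(-1)=-36, V_tt(2)=144.
Saddle points occur where the two diagonal entries have opposite signs: (-3, -2), (-3, 2), (-2, -1), (0, -2), (0, 2). Count: 5.

5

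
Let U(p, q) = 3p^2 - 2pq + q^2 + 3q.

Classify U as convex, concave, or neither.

convex

U is quadratic, so its Hessian is the constant matrix H = [[6, -2], [-2, 2]].
det(H) = 8, tr(H) = 8.
det(H) > 0 and tr(H) > 0, so H is positive definite everywhere: convex.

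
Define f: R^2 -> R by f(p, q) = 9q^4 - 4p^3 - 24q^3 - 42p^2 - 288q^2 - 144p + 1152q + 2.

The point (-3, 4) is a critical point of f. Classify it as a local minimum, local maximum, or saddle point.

The mixed partial ∂²f/∂p∂q is 0, so the Hessian at any point is diag(f_pp, f_qq) = diag(-12(2p + 7), 36(3q^2 - 4q - 16)).
At (-3, 4): H = diag(-12, 576).
The eigenvalues have opposite signs, so H is indefinite: a saddle point.

saddle point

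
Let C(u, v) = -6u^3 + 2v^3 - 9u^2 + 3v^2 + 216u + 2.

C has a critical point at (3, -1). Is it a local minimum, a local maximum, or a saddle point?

local maximum

The mixed partial ∂²C/∂u∂v is 0, so the Hessian at any point is diag(C_uu, C_vv) = diag(-18(2u + 1), 6(2v + 1)).
At (3, -1): H = diag(-126, -6).
Both eigenvalues are negative, so H is negative definite: a local maximum.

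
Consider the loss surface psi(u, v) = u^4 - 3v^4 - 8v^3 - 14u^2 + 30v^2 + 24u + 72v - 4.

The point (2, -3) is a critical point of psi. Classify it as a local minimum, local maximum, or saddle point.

The mixed partial ∂²psi/∂u∂v is 0, so the Hessian at any point is diag(psi_uu, psi_vv) = diag(4(3u^2 - 7), 12(-3v^2 - 4v + 5)).
At (2, -3): H = diag(20, -120).
The eigenvalues have opposite signs, so H is indefinite: a saddle point.

saddle point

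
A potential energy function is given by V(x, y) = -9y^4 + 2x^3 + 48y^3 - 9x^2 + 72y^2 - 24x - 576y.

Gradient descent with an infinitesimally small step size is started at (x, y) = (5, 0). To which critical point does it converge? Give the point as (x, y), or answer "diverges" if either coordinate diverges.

(4, 2)

V is separable, so gradient descent decouples: x follows -∂V/∂x, y follows -∂V/∂y.
∂V/∂x = 6(x - 4)(x + 1); at x=5 this is 36, so x decreases.
∂V/∂y = -36(y - 4)(y - 2)(y + 2); at y=0 this is -576, so y increases.
x converges to its nearest critical value 4 (a local min of the x-part); y converges to 2. The iterate converges to (4, 2).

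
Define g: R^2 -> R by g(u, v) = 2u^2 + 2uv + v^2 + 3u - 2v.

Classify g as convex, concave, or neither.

convex

g is quadratic, so its Hessian is the constant matrix H = [[4, 2], [2, 2]].
det(H) = 4, tr(H) = 6.
det(H) > 0 and tr(H) > 0, so H is positive definite everywhere: convex.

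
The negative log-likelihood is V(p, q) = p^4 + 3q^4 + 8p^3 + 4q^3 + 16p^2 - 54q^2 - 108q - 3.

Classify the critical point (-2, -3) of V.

The mixed partial ∂²V/∂p∂q is 0, so the Hessian at any point is diag(V_pp, V_qq) = diag(4(3p^2 + 12p + 8), 12(3q^2 + 2q - 9)).
At (-2, -3): H = diag(-16, 144).
The eigenvalues have opposite signs, so H is indefinite: a saddle point.

saddle point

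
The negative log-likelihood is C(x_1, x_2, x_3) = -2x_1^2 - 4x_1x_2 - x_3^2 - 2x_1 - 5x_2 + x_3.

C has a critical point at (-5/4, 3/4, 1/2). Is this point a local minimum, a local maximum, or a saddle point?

saddle point

The Hessian is constant: H = [[-4, -4, 0], [-4, 0, 0], [0, 0, -2]].
Leading principal minors: Δ₁ = -4, Δ₂ = -16, Δ₃ = 32.
The minors fit neither the all-positive nor the alternating-sign pattern, so H is indefinite: a saddle point.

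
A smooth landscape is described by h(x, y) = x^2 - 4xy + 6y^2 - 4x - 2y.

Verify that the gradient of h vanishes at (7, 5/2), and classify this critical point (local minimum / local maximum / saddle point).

∇h = (2x - 4y - 4, -4x + 12y - 2); substituting (7, 5/2) gives ∇h = (0, 0), so (7, 5/2) is indeed a critical point.
The Hessian of h is constant: H = [[2, -4], [-4, 12]].
det(H) = 2·12 − (-4)² = 8.
det(H) > 0 and tr(H) = 14 > 0, so H is positive definite and the point is a local minimum.

local minimum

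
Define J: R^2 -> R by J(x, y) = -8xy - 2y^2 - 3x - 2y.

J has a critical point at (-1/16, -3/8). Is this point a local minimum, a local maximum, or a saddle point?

saddle point

The Hessian of J is constant: H = [[0, -8], [-8, -4]].
det(H) = 0·(-4) − (-8)² = -64.
Since det(H) < 0, H is indefinite and the critical point is a saddle point.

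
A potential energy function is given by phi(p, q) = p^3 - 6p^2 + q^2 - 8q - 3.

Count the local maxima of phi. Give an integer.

phi separates as a function of p plus a function of q, so ∇phi=0 decouples.
∂phi/∂p = 3p(p - 4) = 0 at p ∈ {0, 4}; ∂phi/∂q = 2(q - 4) = 0 at q ∈ {4}.
The Hessian is diagonal: diag(phi_pp, phi_qq). Second derivatives: phi_pp(0)=-12, phi_pp(4)=12; phi_qq(4)=2.
Local maxima occur where both diagonal entries negative: none. Count: 0.

0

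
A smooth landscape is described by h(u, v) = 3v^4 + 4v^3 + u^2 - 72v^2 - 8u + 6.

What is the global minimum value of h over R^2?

-650

h(u,v) separates as P(u) + Q(v) + 6, so its minimum is min P + min Q + 6.
P'(u) = 2u - 8 vanishes at u ∈ {4}; Q'(v) = 12v(v - 3)(v + 4) vanishes at v ∈ {-4, 0, 3}.
Local minima of P (where P''>0): P(4)=-16. Local minima of Q: Q(-4)=-640, Q(3)=-297.
So the global minimum of h is P(4) + Q(-4) + 6 = -16 − 640 + 6 = -650, attained at (4, -4).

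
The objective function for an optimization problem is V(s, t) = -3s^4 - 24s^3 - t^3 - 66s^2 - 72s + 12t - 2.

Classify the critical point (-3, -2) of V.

saddle point

The mixed partial ∂²V/∂s∂t is 0, so the Hessian at any point is diag(V_ss, V_tt) = diag(-12(3s^2 + 12s + 11), -6t).
At (-3, -2): H = diag(-24, 12).
The eigenvalues have opposite signs, so H is indefinite: a saddle point.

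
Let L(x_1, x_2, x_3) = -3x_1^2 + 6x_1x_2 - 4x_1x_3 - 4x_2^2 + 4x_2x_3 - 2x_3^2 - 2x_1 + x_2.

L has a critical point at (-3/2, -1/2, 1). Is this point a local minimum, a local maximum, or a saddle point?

The Hessian is constant: H = [[-6, 6, -4], [6, -8, 4], [-4, 4, -4]].
Leading principal minors: Δ₁ = -6, Δ₂ = 12, Δ₃ = -16.
The minors alternate sign starting negative (−, +, −), so H is negative definite: a local maximum.

local maximum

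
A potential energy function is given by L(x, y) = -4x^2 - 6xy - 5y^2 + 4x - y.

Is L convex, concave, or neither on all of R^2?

concave

L is quadratic, so its Hessian is the constant matrix H = [[-8, -6], [-6, -10]].
det(H) = 44, tr(H) = -18.
det(H) > 0 and tr(H) < 0, so H is negative definite everywhere: concave.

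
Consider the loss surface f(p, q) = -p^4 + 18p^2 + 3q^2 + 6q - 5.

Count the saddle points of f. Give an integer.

f separates as a function of p plus a function of q, so ∇f=0 decouples.
∂f/∂p = -4p(p - 3)(p + 3) = 0 at p ∈ {-3, 0, 3}; ∂f/∂q = 6(q + 1) = 0 at q ∈ {-1}.
The Hessian is diagonal: diag(f_pp, f_qq). Second derivatives: f_pp(-3)=-72, f_pp(0)=36, f_pp(3)=-72; f_qq(-1)=6.
Saddle points occur where the two diagonal entries have opposite signs: (-3, -1), (3, -1). Count: 2.

2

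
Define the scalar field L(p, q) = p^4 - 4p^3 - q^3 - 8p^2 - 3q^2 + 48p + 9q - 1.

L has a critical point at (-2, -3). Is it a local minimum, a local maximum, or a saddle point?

The mixed partial ∂²L/∂p∂q is 0, so the Hessian at any point is diag(L_pp, L_qq) = diag(4(3p^2 - 6p - 4), -6(q + 1)).
At (-2, -3): H = diag(80, 12).
Both eigenvalues are positive, so H is positive definite: a local minimum.

local minimum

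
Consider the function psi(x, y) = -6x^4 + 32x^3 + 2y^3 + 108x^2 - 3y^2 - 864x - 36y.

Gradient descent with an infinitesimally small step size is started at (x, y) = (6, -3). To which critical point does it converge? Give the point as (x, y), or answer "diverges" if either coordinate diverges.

diverges

psi is separable, so gradient descent decouples: x follows -∂psi/∂x, y follows -∂psi/∂y.
∂psi/∂x = -24(x - 4)(x - 3)(x + 3); at x=6 this is -1296, so x increases.
∂psi/∂y = 6(y - 3)(y + 2); at y=-3 this is 36, so y decreases.
The x-coordinate has no critical point in that direction and runs off to infinity.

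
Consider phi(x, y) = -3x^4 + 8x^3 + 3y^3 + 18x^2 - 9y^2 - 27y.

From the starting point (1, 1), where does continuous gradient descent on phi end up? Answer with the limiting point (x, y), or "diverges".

(0, 3)

phi is separable, so gradient descent decouples: x follows -∂phi/∂x, y follows -∂phi/∂y.
∂phi/∂x = -12x(x - 3)(x + 1); at x=1 this is 48, so x decreases.
∂phi/∂y = 9(y - 3)(y + 1); at y=1 this is -36, so y increases.
x converges to its nearest critical value 0 (a local min of the x-part); y converges to 3. The iterate converges to (0, 3).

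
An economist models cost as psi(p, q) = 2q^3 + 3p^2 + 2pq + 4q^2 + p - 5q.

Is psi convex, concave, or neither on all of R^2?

The term 2q^3 is cubic, so the Hessian is not constant.
∂²psi/∂q² = 12q + 8, which takes both signs as q varies (negative for sufficiently negative q). A diagonal entry of the Hessian changing sign means the Hessian is neither positive- nor negative-semidefinite on all of R^2.

neither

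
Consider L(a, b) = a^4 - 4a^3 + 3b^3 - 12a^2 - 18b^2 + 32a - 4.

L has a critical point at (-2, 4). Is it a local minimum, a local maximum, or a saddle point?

The mixed partial ∂²L/∂a∂b is 0, so the Hessian at any point is diag(L_aa, L_bb) = diag(12(a^2 - 2a - 2), 18(b - 2)).
At (-2, 4): H = diag(72, 36).
Both eigenvalues are positive, so H is positive definite: a local minimum.

local minimum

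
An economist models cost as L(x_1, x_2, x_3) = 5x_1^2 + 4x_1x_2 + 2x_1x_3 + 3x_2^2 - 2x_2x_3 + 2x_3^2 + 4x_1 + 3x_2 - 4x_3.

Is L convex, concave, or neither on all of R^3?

L is quadratic, so its Hessian is the constant matrix H = [[10, 4, 2], [4, 6, -2], [2, -2, 4]].
Leading principal minors: 10, 44, 80.
All positive ⇒ H ≻ 0 ⇒ convex.

convex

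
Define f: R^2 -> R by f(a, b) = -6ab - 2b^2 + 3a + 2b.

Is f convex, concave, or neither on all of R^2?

neither

f is quadratic, so its Hessian is the constant matrix H = [[0, -6], [-6, -4]].
det(H) = -36, tr(H) = -4.
det(H) < 0, so H is indefinite: neither convex nor concave.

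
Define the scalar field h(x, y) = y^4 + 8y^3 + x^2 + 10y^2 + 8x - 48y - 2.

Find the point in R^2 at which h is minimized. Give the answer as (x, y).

h(x,y) separates as P(x) + Q(y) − 2, so its minimum is min P + min Q − 2.
P'(x) = 2x + 8 vanishes at x ∈ {-4}; Q'(y) = 4(y - 1)(y + 3)(y + 4) vanishes at y ∈ {-4, -3, 1}.
Local minima of P (where P''>0): P(-4)=-16. Local minima of Q: Q(-4)=96, Q(1)=-29.
So the global minimum of h is P(-4) + Q(1) − 2 = -16 − 29 − 2 = -47, attained at (-4, 1).

(-4, 1)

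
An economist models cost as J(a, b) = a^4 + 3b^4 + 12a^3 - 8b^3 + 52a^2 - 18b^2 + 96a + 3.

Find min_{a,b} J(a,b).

J(a,b) separates as P(a) + Q(b) + 3, so its minimum is min P + min Q + 3.
P'(a) = 4(a + 2)(a + 3)(a + 4) vanishes at a ∈ {-4, -3, -2}; Q'(b) = 12b(b - 3)(b + 1) vanishes at b ∈ {-1, 0, 3}.
Local minima of P (where P''>0): P(-4)=-64, P(-2)=-64. Local minima of Q: Q(-1)=-7, Q(3)=-135.
So the global minimum of J is P(-4) + Q(3) + 3 = -64 − 135 + 3 = -196, attained at (-4, 3).

-196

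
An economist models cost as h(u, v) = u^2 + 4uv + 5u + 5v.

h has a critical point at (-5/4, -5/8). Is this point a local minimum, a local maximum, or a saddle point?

saddle point

The Hessian of h is constant: H = [[2, 4], [4, 0]].
det(H) = 2·0 − 4² = -16.
Since det(H) < 0, H is indefinite and the critical point is a saddle point.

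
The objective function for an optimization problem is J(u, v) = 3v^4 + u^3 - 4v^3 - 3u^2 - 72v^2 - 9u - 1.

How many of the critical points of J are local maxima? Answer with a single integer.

J separates as a function of u plus a function of v, so ∇J=0 decouples.
∂J/∂u = 3(u - 3)(u + 1) = 0 at u ∈ {-1, 3}; ∂J/∂v = 12v(v - 4)(v + 3) = 0 at v ∈ {-3, 0, 4}.
The Hessian is diagonal: diag(J_uu, J_vv). Second derivatives: J_uu(-1)=-12, J_uu(3)=12; J_vv(-3)=252, J_vv(0)=-144, J_vv(4)=336.
Local maxima occur where both diagonal entries negative: (-1, 0). Count: 1.

1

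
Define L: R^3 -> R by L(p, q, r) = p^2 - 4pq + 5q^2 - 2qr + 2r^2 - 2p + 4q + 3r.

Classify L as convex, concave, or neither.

L is quadratic, so its Hessian is the constant matrix H = [[2, -4, 0], [-4, 10, -2], [0, -2, 4]].
Leading principal minors: 2, 4, 8.
All positive ⇒ H ≻ 0 ⇒ convex.

convex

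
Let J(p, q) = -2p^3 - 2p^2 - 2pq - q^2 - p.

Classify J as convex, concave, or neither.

neither

The term -2p^3 is cubic, so the Hessian is not constant.
∂²J/∂p² = -12p - 4, which takes both signs as p varies (negative for sufficiently large p). A diagonal entry of the Hessian changing sign means the Hessian is neither positive- nor negative-semidefinite on all of R^2.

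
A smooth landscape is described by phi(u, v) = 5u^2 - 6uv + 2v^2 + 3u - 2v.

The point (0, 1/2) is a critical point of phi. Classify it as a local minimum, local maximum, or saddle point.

local minimum

The Hessian of phi is constant: H = [[10, -6], [-6, 4]].
det(H) = 10·4 − (-6)² = 4.
det(H) > 0 and tr(H) = 14 > 0, so H is positive definite and the point is a local minimum.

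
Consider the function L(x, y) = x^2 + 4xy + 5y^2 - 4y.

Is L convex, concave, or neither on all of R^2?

L is quadratic, so its Hessian is the constant matrix H = [[2, 4], [4, 10]].
det(H) = 4, tr(H) = 12.
det(H) > 0 and tr(H) > 0, so H is positive definite everywhere: convex.

convex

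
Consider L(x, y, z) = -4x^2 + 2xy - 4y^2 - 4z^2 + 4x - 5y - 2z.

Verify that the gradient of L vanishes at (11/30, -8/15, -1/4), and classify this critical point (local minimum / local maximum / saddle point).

local maximum

∇L = (-8x + 2y + 4, 2x - 8y - 5, -8z - 2); substituting (11/30, -8/15, -1/4) gives ∇L = (0, 0, 0), so (11/30, -8/15, -1/4) is indeed a critical point.
The Hessian is constant: H = [[-8, 2, 0], [2, -8, 0], [0, 0, -8]].
Leading principal minors: Δ₁ = -8, Δ₂ = 60, Δ₃ = -480.
The minors alternate sign starting negative (−, +, −), so H is negative definite: a local maximum.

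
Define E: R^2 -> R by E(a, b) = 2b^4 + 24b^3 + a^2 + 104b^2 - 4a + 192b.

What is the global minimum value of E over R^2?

E(a,b) separates as P(a) + Q(b), so its minimum is min P + min Q.
P'(a) = 2a - 4 vanishes at a ∈ {2}; Q'(b) = 8(b + 2)(b + 3)(b + 4) vanishes at b ∈ {-4, -3, -2}.
Local minima of P (where P''>0): P(2)=-4. Local minima of Q: Q(-4)=-128, Q(-2)=-128.
So the global minimum of E is P(2) + Q(-4) = -4 − 128 = -132, attained at (2, -4).

-132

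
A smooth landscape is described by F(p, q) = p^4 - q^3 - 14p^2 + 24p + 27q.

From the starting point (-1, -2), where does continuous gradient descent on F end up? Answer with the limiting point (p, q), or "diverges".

F is separable, so gradient descent decouples: p follows -∂F/∂p, q follows -∂F/∂q.
∂F/∂p = 4(p - 2)(p - 1)(p + 3); at p=-1 this is 48, so p decreases.
∂F/∂q = -3(q - 3)(q + 3); at q=-2 this is 15, so q decreases.
p converges to its nearest critical value -3 (a local min of the p-part); q converges to -3. The iterate converges to (-3, -3).

(-3, -3)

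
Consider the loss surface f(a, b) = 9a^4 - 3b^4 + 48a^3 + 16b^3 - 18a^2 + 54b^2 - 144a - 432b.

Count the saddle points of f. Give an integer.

f separates as a function of a plus a function of b, so ∇f=0 decouples.
∂f/∂a = 36(a - 1)(a + 1)(a + 4) = 0 at a ∈ {-4, -1, 1}; ∂f/∂b = -12(b - 4)(b - 3)(b + 3) = 0 at b ∈ {-3, 3, 4}.
The Hessian is diagonal: diag(f_aa, f_bb). Second derivatives: f_aa(-4)=540, f_aa(-1)=-216, f_aa(1)=360; f_bb(-3)=-504, f_bb(3)=72, f_bb(4)=-84.
Saddle points occur where the two diagonal entries have opposite signs: (-4, -3), (-4, 4), (-1, 3), (1, -3), (1, 4). Count: 5.

5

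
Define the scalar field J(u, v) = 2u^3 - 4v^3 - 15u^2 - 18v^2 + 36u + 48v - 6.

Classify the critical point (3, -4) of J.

The mixed partial ∂²J/∂u∂v is 0, so the Hessian at any point is diag(J_uu, J_vv) = diag(6(2u - 5), -12(2v + 3)).
At (3, -4): H = diag(6, 60).
Both eigenvalues are positive, so H is positive definite: a local minimum.

local minimum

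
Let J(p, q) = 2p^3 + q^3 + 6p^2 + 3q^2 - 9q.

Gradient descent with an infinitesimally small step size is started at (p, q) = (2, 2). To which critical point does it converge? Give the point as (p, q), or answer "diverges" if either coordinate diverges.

J is separable, so gradient descent decouples: p follows -∂J/∂p, q follows -∂J/∂q.
∂J/∂p = 6p(p + 2); at p=2 this is 48, so p decreases.
∂J/∂q = 3(q - 1)(q + 3); at q=2 this is 15, so q decreases.
p converges to its nearest critical value 0 (a local min of the p-part); q converges to 1. The iterate converges to (0, 1).

(0, 1)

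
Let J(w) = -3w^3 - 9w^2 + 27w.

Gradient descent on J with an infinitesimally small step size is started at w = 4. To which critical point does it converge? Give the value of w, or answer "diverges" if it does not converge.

diverges

J'(w) = -9(w - 1)(w + 3), so J'(4) = -189.
Gradient descent moves in the -J' direction, i.e. w is increasing.
There is no critical point above w=4, and J' keeps the same sign, so the iterate runs off to +∞.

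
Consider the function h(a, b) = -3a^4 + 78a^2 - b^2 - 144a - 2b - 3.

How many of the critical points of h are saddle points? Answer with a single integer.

1

h separates as a function of a plus a function of b, so ∇h=0 decouples.
∂h/∂a = -12(a - 3)(a - 1)(a + 4) = 0 at a ∈ {-4, 1, 3}; ∂h/∂b = -2(b + 1) = 0 at b ∈ {-1}.
The Hessian is diagonal: diag(h_aa, h_bb). Second derivatives: h_aa(-4)=-420, h_aa(1)=120, h_aa(3)=-168; h_bb(-1)=-2.
Saddle points occur where the two diagonal entries have opposite signs: (1, -1). Count: 1.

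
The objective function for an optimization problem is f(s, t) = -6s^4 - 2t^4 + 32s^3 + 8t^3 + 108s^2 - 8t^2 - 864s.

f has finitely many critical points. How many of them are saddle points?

4

f separates as a function of s plus a function of t, so ∇f=0 decouples.
∂f/∂s = -24(s - 4)(s - 3)(s + 3) = 0 at s ∈ {-3, 3, 4}; ∂f/∂t = -8t(t - 2)(t - 1) = 0 at t ∈ {0, 1, 2}.
The Hessian is diagonal: diag(f_ss, f_tt). Second derivatives: f_ss(-3)=-1008, f_ss(3)=144, f_ss(4)=-168; f_tt(0)=-16, f_tt(1)=8, f_tt(2)=-16.
Saddle points occur where the two diagonal entries have opposite signs: (-3, 1), (3, 0), (3, 2), (4, 1). Count: 4.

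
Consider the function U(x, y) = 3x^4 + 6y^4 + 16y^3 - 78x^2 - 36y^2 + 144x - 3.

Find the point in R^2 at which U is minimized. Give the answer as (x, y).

(-4, -3)

U(x,y) separates as P(x) + Q(y) − 3, so its minimum is min P + min Q − 3.
P'(x) = 12(x - 3)(x - 1)(x + 4) vanishes at x ∈ {-4, 1, 3}; Q'(y) = 24y(y - 1)(y + 3) vanishes at y ∈ {-3, 0, 1}.
Local minima of P (where P''>0): P(-4)=-1056, P(3)=-27. Local minima of Q: Q(-3)=-270, Q(1)=-14.
So the global minimum of U is P(-4) + Q(-3) − 3 = -1056 − 270 − 3 = -1329, attained at (-4, -3).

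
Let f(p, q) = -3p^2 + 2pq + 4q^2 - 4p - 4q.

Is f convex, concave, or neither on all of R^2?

neither

f is quadratic, so its Hessian is the constant matrix H = [[-6, 2], [2, 8]].
det(H) = -52, tr(H) = 2.
det(H) < 0, so H is indefinite: neither convex nor concave.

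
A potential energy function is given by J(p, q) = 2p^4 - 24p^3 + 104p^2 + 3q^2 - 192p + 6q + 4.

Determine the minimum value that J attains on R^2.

J(p,q) separates as A(p) + B(q) + 4, so its minimum is min A + min B + 4.
A'(p) = 8(p - 4)(p - 3)(p - 2) vanishes at p ∈ {2, 3, 4}; B'(q) = 6q + 6 vanishes at q ∈ {-1}.
Local minima of A (where A''>0): A(2)=-128, A(4)=-128. Local minima of B: B(-1)=-3.
So the global minimum of J is A(2) + B(-1) + 4 = -128 − 3 + 4 = -127, attained at (2, -1).

-127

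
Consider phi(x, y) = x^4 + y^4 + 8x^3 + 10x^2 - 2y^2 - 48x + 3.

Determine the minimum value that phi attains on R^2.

phi(x,y) separates as P(x) + Q(y) + 3, so its minimum is min P + min Q + 3.
P'(x) = 4(x - 1)(x + 3)(x + 4) vanishes at x ∈ {-4, -3, 1}; Q'(y) = 4y(y - 1)(y + 1) vanishes at y ∈ {-1, 0, 1}.
Local minima of P (where P''>0): P(-4)=96, P(1)=-29. Local minima of Q: Q(-1)=-1, Q(1)=-1.
So the global minimum of phi is P(1) + Q(-1) + 3 = -29 − 1 + 3 = -27, attained at (1, -1).

-27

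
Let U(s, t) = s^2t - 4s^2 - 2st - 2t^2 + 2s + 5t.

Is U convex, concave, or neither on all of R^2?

neither

The term s^2t is cubic, so the Hessian is not constant.
∂²U/∂s² = 2t - 8, which takes both signs as t varies (negative for sufficiently negative t). A diagonal entry of the Hessian changing sign means the Hessian is neither positive- nor negative-semidefinite on all of R^2.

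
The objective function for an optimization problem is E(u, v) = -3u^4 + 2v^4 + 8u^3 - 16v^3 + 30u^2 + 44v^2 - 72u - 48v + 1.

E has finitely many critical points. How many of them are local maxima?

2

E separates as a function of u plus a function of v, so ∇E=0 decouples.
∂E/∂u = -12(u - 3)(u - 1)(u + 2) = 0 at u ∈ {-2, 1, 3}; ∂E/∂v = 8(v - 3)(v - 2)(v - 1) = 0 at v ∈ {1, 2, 3}.
The Hessian is diagonal: diag(E_uu, E_vv). Second derivatives: E_uu(-2)=-180, E_uu(1)=72, E_uu(3)=-120; E_vv(1)=16, E_vv(2)=-8, E_vv(3)=16.
Local maxima occur where both diagonal entries negative: (-2, 2), (3, 2). Count: 2.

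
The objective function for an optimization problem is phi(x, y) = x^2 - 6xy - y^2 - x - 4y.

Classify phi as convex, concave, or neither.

phi is quadratic, so its Hessian is the constant matrix H = [[2, -6], [-6, -2]].
det(H) = -40, tr(H) = 0.
det(H) < 0, so H is indefinite: neither convex nor concave.

neither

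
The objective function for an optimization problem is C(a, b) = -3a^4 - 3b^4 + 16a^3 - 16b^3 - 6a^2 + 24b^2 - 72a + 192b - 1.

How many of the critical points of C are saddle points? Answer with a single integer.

C separates as a function of a plus a function of b, so ∇C=0 decouples.
∂C/∂a = -12(a - 3)(a - 2)(a + 1) = 0 at a ∈ {-1, 2, 3}; ∂C/∂b = -12(b - 2)(b + 2)(b + 4) = 0 at b ∈ {-4, -2, 2}.
The Hessian is diagonal: diag(C_aa, C_bb). Second derivatives: C_aa(-1)=-144, C_aa(2)=36, C_aa(3)=-48; C_bb(-4)=-144, C_bb(-2)=96, C_bb(2)=-288.
Saddle points occur where the two diagonal entries have opposite signs: (-1, -2), (2, -4), (2, 2), (3, -2). Count: 4.

4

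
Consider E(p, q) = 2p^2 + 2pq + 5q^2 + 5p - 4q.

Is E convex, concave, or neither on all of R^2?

convex

E is quadratic, so its Hessian is the constant matrix H = [[4, 2], [2, 10]].
det(H) = 36, tr(H) = 14.
det(H) > 0 and tr(H) > 0, so H is positive definite everywhere: convex.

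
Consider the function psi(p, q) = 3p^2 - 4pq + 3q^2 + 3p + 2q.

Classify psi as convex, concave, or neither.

convex

psi is quadratic, so its Hessian is the constant matrix H = [[6, -4], [-4, 6]].
det(H) = 20, tr(H) = 12.
det(H) > 0 and tr(H) > 0, so H is positive definite everywhere: convex.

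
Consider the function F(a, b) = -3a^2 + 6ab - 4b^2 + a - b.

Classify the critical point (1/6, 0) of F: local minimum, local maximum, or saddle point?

local maximum

The Hessian of F is constant: H = [[-6, 6], [6, -8]].
det(H) = (-6)·(-8) − 6² = 12.
det(H) > 0 and tr(H) = -14 < 0, so H is negative definite and the point is a local maximum.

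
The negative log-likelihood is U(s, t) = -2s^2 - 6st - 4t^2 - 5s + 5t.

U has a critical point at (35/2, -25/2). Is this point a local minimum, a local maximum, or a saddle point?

saddle point

The Hessian of U is constant: H = [[-4, -6], [-6, -8]].
det(H) = (-4)·(-8) − (-6)² = -4.
Since det(H) < 0, H is indefinite and the critical point is a saddle point.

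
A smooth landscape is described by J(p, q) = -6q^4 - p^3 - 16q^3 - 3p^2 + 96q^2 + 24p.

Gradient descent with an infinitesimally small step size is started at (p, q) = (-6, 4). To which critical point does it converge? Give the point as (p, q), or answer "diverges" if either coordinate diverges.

J is separable, so gradient descent decouples: p follows -∂J/∂p, q follows -∂J/∂q.
∂J/∂p = -3(p - 2)(p + 4); at p=-6 this is -48, so p increases.
∂J/∂q = -24q(q - 2)(q + 4); at q=4 this is -1536, so q increases.
The q-coordinate has no critical point in that direction and runs off to infinity.

diverges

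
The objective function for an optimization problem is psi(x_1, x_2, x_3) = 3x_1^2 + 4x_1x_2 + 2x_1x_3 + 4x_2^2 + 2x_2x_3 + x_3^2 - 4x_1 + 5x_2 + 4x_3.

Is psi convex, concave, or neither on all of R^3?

convex

psi is quadratic, so its Hessian is the constant matrix H = [[6, 4, 2], [4, 8, 2], [2, 2, 2]].
Leading principal minors: 6, 32, 40.
All positive ⇒ H ≻ 0 ⇒ convex.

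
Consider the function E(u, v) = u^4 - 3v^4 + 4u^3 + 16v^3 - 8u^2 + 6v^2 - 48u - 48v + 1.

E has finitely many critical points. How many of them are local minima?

2

E separates as a function of u plus a function of v, so ∇E=0 decouples.
∂E/∂u = 4(u - 2)(u + 2)(u + 3) = 0 at u ∈ {-3, -2, 2}; ∂E/∂v = -12(v - 4)(v - 1)(v + 1) = 0 at v ∈ {-1, 1, 4}.
The Hessian is diagonal: diag(E_uu, E_vv). Second derivatives: E_uu(-3)=20, E_uu(-2)=-16, E_uu(2)=80; E_vv(-1)=-120, E_vv(1)=72, E_vv(4)=-180.
Local minima occur where both diagonal entries positive: (-3, 1), (2, 1). Count: 2.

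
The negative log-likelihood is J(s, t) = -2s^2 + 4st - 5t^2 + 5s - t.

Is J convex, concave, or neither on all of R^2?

J is quadratic, so its Hessian is the constant matrix H = [[-4, 4], [4, -10]].
det(H) = 24, tr(H) = -14.
det(H) > 0 and tr(H) < 0, so H is negative definite everywhere: concave.

concave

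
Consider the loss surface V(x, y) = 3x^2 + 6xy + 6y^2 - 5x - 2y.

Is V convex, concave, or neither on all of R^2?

V is quadratic, so its Hessian is the constant matrix H = [[6, 6], [6, 12]].
det(H) = 36, tr(H) = 18.
det(H) > 0 and tr(H) > 0, so H is positive definite everywhere: convex.

convex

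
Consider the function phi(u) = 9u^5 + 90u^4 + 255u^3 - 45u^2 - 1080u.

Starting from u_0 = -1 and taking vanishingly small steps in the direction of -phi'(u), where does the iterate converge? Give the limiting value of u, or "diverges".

phi'(u) = 45(u - 1)(u + 2)(u + 3)(u + 4), so phi'(-1) = -540.
Gradient descent moves in the -phi' direction, i.e. u is increasing.
The nearest critical point in that direction is u = 1, where phi'' = 2700 > 0 (a local minimum). The iterate converges there.

1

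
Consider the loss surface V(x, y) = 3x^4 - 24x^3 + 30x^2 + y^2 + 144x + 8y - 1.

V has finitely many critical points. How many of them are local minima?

2

V separates as a function of x plus a function of y, so ∇V=0 decouples.
∂V/∂x = 12(x - 4)(x - 3)(x + 1) = 0 at x ∈ {-1, 3, 4}; ∂V/∂y = 2(y + 4) = 0 at y ∈ {-4}.
The Hessian is diagonal: diag(V_xx, V_yy). Second derivatives: V_xx(-1)=240, V_xx(3)=-48, V_xx(4)=60; V_yy(-4)=2.
Local minima occur where both diagonal entries positive: (-1, -4), (4, -4). Count: 2.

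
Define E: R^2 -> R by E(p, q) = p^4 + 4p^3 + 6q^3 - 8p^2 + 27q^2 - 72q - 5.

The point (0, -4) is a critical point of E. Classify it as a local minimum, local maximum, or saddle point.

The mixed partial ∂²E/∂p∂q is 0, so the Hessian at any point is diag(E_pp, E_qq) = diag(4(3p^2 + 6p - 4), 18(2q + 3)).
At (0, -4): H = diag(-16, -90).
Both eigenvalues are negative, so H is negative definite: a local maximum.

local maximum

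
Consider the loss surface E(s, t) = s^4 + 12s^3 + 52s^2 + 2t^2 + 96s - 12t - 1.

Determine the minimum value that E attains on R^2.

-83

E(s,t) separates as P(s) + Q(t) − 1, so its minimum is min P + min Q − 1.
P'(s) = 4(s + 2)(s + 3)(s + 4) vanishes at s ∈ {-4, -3, -2}; Q'(t) = 4(t - 3) vanishes at t ∈ {3}.
Local minima of P (where P''>0): P(-4)=-64, P(-2)=-64. Local minima of Q: Q(3)=-18.
So the global minimum of E is P(-4) + Q(3) − 1 = -64 − 18 − 1 = -83, attained at (-4, 3).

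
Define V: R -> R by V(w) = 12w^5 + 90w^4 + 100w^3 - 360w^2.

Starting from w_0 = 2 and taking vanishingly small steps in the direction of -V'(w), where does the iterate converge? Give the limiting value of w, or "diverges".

1

V'(w) = 60w(w - 1)(w + 3)(w + 4), so V'(2) = 3600.
Gradient descent moves in the -V' direction, i.e. w is decreasing.
The nearest critical point in that direction is w = 1, where V'' = 1200 > 0 (a local minimum). The iterate converges there.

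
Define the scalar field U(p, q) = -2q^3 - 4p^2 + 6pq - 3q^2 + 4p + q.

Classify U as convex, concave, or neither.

neither

The term -2q^3 is cubic, so the Hessian is not constant.
∂²U/∂q² = -12q - 6, which takes both signs as q varies (negative for sufficiently large q). A diagonal entry of the Hessian changing sign means the Hessian is neither positive- nor negative-semidefinite on all of R^2.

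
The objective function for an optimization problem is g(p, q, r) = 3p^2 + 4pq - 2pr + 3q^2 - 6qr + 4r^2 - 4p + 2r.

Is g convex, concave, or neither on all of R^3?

convex

g is quadratic, so its Hessian is the constant matrix H = [[6, 4, -2], [4, 6, -6], [-2, -6, 8]].
Leading principal minors: 6, 20, 16.
All positive ⇒ H ≻ 0 ⇒ convex.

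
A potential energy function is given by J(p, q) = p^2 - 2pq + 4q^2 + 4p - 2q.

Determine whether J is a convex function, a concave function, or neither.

J is quadratic, so its Hessian is the constant matrix H = [[2, -2], [-2, 8]].
det(H) = 12, tr(H) = 10.
det(H) > 0 and tr(H) > 0, so H is positive definite everywhere: convex.

convex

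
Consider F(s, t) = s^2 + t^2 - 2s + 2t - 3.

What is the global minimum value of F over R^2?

F(s,t) separates as P(s) + Q(t) − 3, so its minimum is min P + min Q − 3.
P'(s) = 2s - 2 vanishes at s ∈ {1}; Q'(t) = 2(t + 1) vanishes at t ∈ {-1}.
Local minima of P (where P''>0): P(1)=-1. Local minima of Q: Q(-1)=-1.
So the global minimum of F is P(1) + Q(-1) − 3 = -1 − 1 − 3 = -5, attained at (1, -1).

-5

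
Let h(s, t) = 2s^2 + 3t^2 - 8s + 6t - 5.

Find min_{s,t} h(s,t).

-16

h(s,t) separates as P(s) + Q(t) − 5, so its minimum is min P + min Q − 5.
P'(s) = 4s - 8 vanishes at s ∈ {2}; Q'(t) = 6(t + 1) vanishes at t ∈ {-1}.
Local minima of P (where P''>0): P(2)=-8. Local minima of Q: Q(-1)=-3.
So the global minimum of h is P(2) + Q(-1) − 5 = -8 − 3 − 5 = -16, attained at (2, -1).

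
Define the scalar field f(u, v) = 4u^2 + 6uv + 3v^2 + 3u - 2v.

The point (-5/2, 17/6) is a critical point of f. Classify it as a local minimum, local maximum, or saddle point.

local minimum

The Hessian of f is constant: H = [[8, 6], [6, 6]].
det(H) = 8·6 − 6² = 12.
det(H) > 0 and tr(H) = 14 > 0, so H is positive definite and the point is a local minimum.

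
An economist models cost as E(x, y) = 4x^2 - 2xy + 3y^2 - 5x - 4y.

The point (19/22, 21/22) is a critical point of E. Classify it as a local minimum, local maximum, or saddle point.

local minimum

The Hessian of E is constant: H = [[8, -2], [-2, 6]].
det(H) = 8·6 − (-2)² = 44.
det(H) > 0 and tr(H) = 14 > 0, so H is positive definite and the point is a local minimum.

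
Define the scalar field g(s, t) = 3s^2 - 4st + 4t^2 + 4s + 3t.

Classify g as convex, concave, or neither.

convex

g is quadratic, so its Hessian is the constant matrix H = [[6, -4], [-4, 8]].
det(H) = 32, tr(H) = 14.
det(H) > 0 and tr(H) > 0, so H is positive definite everywhere: convex.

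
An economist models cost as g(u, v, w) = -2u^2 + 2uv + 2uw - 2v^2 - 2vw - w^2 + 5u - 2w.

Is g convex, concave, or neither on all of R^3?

concave

g is quadratic, so its Hessian is the constant matrix H = [[-4, 2, 2], [2, -4, -2], [2, -2, -2]].
Leading principal minors: -4, 12, -8.
Signs alternate −, +, − ⇒ H ≺ 0 ⇒ concave.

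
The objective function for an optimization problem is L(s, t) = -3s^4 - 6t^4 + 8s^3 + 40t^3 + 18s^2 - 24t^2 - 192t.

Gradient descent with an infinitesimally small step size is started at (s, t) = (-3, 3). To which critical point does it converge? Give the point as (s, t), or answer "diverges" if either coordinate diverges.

L is separable, so gradient descent decouples: s follows -∂L/∂s, t follows -∂L/∂t.
∂L/∂s = -12s(s - 3)(s + 1); at s=-3 this is 432, so s decreases.
∂L/∂t = -24(t - 4)(t - 2)(t + 1); at t=3 this is 96, so t decreases.
The s-coordinate has no critical point in that direction and runs off to infinity.

diverges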